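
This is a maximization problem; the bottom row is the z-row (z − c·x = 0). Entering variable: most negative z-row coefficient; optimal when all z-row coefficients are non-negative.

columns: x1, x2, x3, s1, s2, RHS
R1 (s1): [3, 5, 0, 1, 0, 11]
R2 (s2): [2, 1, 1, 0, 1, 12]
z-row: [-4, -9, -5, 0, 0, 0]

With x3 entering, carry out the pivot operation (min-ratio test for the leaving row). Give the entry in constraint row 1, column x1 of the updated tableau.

Ratio test on column x3 — row 1: entry 0 ≤ 0; row 2: 12/1 = 12. Minimum is 12 at row 2 (s2 leaves); pivot element 1.
Divide row 2 by 1; eliminate column x3 from the other rows.
Row 1 update in column x1: 3 − 0·2 = 3.

3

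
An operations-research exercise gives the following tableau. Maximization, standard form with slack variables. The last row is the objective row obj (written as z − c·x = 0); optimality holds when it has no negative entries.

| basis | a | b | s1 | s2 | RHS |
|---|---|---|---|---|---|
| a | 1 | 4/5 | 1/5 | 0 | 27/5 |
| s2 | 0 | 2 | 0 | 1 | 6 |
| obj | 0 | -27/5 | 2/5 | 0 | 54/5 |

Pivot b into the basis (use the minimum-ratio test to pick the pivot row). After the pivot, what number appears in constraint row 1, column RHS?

Ratio test on column b — row 1: (27/5)/(4/5) = 27/4; row 2: 6/2 = 3. Minimum is 3 at row 2 (s2 leaves); pivot element 2.
Divide row 2 by 2; eliminate column b from the other rows.
Row 1 update in column RHS: 27/5 − (4/5)·3 = 3.

3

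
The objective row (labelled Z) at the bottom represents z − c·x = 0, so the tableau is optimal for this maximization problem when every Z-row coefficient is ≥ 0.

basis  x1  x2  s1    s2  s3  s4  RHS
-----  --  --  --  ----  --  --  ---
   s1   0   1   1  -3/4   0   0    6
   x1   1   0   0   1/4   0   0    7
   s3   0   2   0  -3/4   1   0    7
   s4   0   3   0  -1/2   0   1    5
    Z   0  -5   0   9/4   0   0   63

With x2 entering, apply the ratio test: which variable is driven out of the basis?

s4

Column x2 entries and ratios — s1: 6/1 = 6; x1: 0 ≤ 0, skip; s3: 7/2 = 7/2; s4: 5/3 = 5/3.
Smallest ratio is 5/3 in the row of s4, so s4 leaves.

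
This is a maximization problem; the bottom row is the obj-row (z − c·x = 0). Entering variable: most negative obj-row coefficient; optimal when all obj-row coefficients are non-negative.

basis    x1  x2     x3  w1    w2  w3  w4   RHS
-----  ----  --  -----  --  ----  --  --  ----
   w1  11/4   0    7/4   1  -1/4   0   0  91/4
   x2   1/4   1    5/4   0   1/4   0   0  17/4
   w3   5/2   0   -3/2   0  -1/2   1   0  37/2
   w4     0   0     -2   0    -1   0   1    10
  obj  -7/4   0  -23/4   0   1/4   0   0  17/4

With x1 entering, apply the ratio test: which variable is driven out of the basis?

Column x1 entries and ratios — w1: (91/4)/(11/4) = 91/11; x2: (17/4)/(1/4) = 17; w3: (37/2)/(5/2) = 37/5; w4: 0 ≤ 0, skip.
Smallest ratio is 37/5 in the row of w3, so w3 leaves.

w3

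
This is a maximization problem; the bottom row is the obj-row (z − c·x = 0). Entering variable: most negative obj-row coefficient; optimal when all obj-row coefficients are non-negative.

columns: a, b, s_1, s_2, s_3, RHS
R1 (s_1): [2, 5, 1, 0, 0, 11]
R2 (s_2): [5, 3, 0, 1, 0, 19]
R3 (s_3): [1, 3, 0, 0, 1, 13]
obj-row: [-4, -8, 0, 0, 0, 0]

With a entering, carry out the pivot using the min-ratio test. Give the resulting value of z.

76/5

Ratio test on column a — row 1: 11/2 = 11/2; row 2: 19/5 = 19/5; row 3: 13/1 = 13. Minimum is 19/5 at row 2 (s_2 leaves); pivot element 5.
Pivot on row 2; the obj-row RHS becomes 0 − (-4)·(19/5) = 76/5.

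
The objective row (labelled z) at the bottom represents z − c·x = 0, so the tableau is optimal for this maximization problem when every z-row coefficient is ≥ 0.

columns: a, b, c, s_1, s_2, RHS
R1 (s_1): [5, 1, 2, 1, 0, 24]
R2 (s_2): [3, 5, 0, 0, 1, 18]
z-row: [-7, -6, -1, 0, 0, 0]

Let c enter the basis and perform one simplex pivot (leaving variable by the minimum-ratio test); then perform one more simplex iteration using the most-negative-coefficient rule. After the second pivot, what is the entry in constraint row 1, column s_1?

Ratio test on column c — row 1: 24/2 = 12; row 2: entry 0 ≤ 0. Minimum is 12 at row 1 (s_1 leaves); pivot element 2.
Divide row 1 by 2; eliminate column c from the other rows.
Second iteration: most negative z-row entry is -11/2 in column b, so b enters.
Ratio test on column b — row 1: 12/(1/2) = 24; row 2: 18/5 = 18/5. Minimum is 18/5 at row 2 (s_2 leaves); pivot element 5.
Divide row 2 by 5; eliminate column b from the other rows.
After both pivots, the entry at constraint row 1, column s_1 is 1/2.

1/2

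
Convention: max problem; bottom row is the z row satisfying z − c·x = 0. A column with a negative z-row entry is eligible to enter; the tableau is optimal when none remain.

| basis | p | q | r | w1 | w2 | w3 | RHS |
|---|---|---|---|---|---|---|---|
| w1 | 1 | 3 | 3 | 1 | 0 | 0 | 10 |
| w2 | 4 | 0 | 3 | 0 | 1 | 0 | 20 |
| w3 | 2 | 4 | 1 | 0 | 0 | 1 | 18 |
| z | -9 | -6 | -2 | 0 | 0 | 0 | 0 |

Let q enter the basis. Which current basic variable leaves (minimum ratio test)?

Column q entries and ratios — w1: 10/3 = 10/3; w2: 0 ≤ 0, skip; w3: 18/4 = 9/2.
Smallest ratio is 10/3 in the row of w1, so w1 leaves.

w1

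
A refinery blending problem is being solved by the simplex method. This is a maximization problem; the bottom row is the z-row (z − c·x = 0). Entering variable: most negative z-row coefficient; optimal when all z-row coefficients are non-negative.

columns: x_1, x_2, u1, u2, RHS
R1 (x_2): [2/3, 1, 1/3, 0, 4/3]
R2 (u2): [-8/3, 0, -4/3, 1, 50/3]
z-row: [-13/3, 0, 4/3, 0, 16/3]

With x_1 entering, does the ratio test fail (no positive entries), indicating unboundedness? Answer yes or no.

Column x_1 has positive entries in row(s) 1, so the ratio test bounds it — not unbounded.

no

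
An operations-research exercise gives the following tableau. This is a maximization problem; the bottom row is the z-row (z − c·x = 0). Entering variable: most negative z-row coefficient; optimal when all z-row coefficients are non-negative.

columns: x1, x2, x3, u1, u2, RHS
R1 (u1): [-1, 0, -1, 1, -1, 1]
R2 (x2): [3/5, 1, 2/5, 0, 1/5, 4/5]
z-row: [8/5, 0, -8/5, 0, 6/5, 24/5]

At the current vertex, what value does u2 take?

u2 is not in the basis, so in the current basic feasible solution u2 = 0.

0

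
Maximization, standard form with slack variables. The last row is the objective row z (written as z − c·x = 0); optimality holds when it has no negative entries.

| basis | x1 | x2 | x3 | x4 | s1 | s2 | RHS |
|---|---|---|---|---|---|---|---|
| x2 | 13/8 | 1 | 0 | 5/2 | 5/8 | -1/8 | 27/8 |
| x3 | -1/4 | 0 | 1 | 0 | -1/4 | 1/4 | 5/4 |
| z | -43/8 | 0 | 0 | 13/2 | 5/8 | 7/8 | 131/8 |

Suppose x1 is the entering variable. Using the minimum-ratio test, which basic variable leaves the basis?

Column x1 entries and ratios — x2: (27/8)/(13/8) = 27/13; x3: -1/4 ≤ 0, skip.
Smallest ratio is 27/13 in the row of x2, so x2 leaves.

x2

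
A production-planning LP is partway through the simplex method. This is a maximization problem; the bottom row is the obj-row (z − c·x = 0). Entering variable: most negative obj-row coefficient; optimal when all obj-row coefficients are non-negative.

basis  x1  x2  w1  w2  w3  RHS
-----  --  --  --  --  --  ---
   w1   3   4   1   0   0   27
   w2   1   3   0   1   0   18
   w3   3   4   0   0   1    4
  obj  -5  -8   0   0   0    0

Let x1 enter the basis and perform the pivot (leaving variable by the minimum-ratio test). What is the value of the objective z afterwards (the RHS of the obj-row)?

20/3

Ratio test on column x1 — row 1: 27/3 = 9; row 2: 18/1 = 18; row 3: 4/3 = 4/3. Minimum is 4/3 at row 3 (w3 leaves); pivot element 3.
Pivot on row 3; the obj-row RHS becomes 0 − (-5)·(4/3) = 20/3.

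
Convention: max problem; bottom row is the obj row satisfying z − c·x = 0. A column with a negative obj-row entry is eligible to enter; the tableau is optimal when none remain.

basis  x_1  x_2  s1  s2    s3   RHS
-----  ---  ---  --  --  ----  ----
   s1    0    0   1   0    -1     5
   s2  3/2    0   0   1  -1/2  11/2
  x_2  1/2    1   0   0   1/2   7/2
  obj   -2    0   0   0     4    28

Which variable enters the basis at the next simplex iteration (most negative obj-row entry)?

Negative obj-row entries: x_1: -2.
The most negative is -2 in column x_1, so x_1 enters.

x_1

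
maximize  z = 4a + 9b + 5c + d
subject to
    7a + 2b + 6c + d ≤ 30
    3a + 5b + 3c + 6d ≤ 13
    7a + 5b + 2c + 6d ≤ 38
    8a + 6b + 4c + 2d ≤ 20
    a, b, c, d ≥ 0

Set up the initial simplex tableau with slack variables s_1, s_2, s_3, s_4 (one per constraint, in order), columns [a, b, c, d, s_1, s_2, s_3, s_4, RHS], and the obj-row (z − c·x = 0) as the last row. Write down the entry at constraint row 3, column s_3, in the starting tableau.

1

Slack s_3 belongs to constraint 3; its column is the unit vector e_3, so the entry in row 3 is 1.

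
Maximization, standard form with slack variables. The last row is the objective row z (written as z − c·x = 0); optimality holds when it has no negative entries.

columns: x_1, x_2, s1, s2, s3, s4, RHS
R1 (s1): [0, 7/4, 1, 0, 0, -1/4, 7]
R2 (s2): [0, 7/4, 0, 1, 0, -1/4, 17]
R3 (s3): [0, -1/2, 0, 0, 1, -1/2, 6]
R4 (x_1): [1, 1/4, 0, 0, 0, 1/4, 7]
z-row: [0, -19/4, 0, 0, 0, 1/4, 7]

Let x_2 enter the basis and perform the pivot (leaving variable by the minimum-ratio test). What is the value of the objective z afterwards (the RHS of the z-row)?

26

Ratio test on column x_2 — row 1: 7/(7/4) = 4; row 2: 17/(7/4) = 68/7; row 3: entry -1/2 ≤ 0; row 4: 7/(1/4) = 28. Minimum is 4 at row 1 (s1 leaves); pivot element 7/4.
Pivot on row 1; the z-row RHS becomes 7 − (-19/4)·4 = 26.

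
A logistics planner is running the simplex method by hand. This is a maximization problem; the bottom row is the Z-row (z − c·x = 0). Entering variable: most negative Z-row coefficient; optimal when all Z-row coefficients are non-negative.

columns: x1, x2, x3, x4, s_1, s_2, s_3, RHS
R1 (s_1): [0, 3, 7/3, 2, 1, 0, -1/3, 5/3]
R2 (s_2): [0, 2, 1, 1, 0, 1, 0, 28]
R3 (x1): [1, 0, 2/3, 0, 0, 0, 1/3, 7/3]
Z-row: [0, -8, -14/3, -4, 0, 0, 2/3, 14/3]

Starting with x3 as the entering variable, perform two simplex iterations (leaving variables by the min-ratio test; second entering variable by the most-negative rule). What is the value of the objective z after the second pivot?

Ratio test on column x3 — row 1: (5/3)/(7/3) = 5/7; row 2: 28/1 = 28; row 3: (7/3)/(2/3) = 7/2. Minimum is 5/7 at row 1 (s_1 leaves); pivot element 7/3.
Pivot on row 1; the Z-row RHS becomes 14/3 − (-14/3)·(5/7) = 8.
Next entering variable (most negative Z-row entry -2): x2.
Ratio test on column x2 — row 1: (5/7)/(9/7) = 5/9; row 2: (191/7)/(5/7) = 191/5; row 3: entry -6/7 ≤ 0. Minimum is 5/9 at row 1 (x3 leaves); pivot element 9/7.
After the second pivot the Z-row RHS is 8 − (-2)·(5/9) = 82/9.

82/9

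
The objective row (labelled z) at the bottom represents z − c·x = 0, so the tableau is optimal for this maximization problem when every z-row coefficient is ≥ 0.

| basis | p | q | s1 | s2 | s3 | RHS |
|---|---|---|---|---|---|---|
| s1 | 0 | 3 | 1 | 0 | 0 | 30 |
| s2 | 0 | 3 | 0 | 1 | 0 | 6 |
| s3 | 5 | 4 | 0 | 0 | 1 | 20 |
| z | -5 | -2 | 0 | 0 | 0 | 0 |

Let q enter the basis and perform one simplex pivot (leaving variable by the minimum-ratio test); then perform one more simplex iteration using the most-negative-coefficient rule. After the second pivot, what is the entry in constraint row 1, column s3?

0

Ratio test on column q — row 1: 30/3 = 10; row 2: 6/3 = 2; row 3: 20/4 = 5. Minimum is 2 at row 2 (s2 leaves); pivot element 3.
Divide row 2 by 3; eliminate column q from the other rows.
Second iteration: most negative z-row entry is -5 in column p, so p enters.
Ratio test on column p — row 1: entry 0 ≤ 0; row 2: entry 0 ≤ 0; row 3: 12/5 = 12/5. Minimum is 12/5 at row 3 (s3 leaves); pivot element 5.
Divide row 3 by 5; eliminate column p from the other rows.
After both pivots, the entry at constraint row 1, column s3 is 0.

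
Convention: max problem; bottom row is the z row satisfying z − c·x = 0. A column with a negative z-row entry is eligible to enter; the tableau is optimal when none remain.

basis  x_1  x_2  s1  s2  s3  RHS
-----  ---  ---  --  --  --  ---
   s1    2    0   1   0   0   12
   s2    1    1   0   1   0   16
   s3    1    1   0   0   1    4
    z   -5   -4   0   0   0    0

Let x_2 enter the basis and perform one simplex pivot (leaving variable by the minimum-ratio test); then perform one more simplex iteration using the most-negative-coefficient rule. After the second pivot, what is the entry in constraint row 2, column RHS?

Ratio test on column x_2 — row 1: entry 0 ≤ 0; row 2: 16/1 = 16; row 3: 4/1 = 4. Minimum is 4 at row 3 (s3 leaves); pivot element 1.
Divide row 3 by 1; eliminate column x_2 from the other rows.
Second iteration: most negative z-row entry is -1 in column x_1, so x_1 enters.
Ratio test on column x_1 — row 1: 12/2 = 6; row 2: entry 0 ≤ 0; row 3: 4/1 = 4. Minimum is 4 at row 3 (x_2 leaves); pivot element 1.
Divide row 3 by 1; eliminate column x_1 from the other rows.
After both pivots, the entry at constraint row 2, column RHS is 12.

12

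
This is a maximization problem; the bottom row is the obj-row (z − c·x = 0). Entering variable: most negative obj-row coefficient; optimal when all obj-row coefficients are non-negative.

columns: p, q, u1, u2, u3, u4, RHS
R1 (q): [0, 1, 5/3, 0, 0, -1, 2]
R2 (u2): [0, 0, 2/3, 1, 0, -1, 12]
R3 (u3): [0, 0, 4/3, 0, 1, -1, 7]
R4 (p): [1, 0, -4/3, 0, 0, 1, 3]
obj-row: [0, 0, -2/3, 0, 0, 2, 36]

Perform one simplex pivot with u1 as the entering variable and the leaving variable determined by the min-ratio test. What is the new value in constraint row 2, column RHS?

Ratio test on column u1 — row 1: 2/(5/3) = 6/5; row 2: 12/(2/3) = 18; row 3: 7/(4/3) = 21/4; row 4: entry -4/3 ≤ 0. Minimum is 6/5 at row 1 (q leaves); pivot element 5/3.
Divide row 1 by 5/3; eliminate column u1 from the other rows.
Row 2 update in column RHS: 12 − (2/3)·(6/5) = 56/5.

56/5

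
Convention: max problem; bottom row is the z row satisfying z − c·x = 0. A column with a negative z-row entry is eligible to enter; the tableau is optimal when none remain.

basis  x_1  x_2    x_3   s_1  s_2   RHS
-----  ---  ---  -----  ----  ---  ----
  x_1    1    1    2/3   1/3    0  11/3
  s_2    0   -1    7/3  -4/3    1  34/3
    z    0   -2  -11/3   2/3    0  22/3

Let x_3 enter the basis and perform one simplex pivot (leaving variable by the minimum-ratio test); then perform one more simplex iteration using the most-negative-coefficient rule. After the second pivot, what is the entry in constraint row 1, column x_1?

7/9

Ratio test on column x_3 — row 1: (11/3)/(2/3) = 11/2; row 2: (34/3)/(7/3) = 34/7. Minimum is 34/7 at row 2 (s_2 leaves); pivot element 7/3.
Divide row 2 by 7/3; eliminate column x_3 from the other rows.
Second iteration: most negative z-row entry is -25/7 in column x_2, so x_2 enters.
Ratio test on column x_2 — row 1: (3/7)/(9/7) = 1/3; row 2: entry -3/7 ≤ 0. Minimum is 1/3 at row 1 (x_1 leaves); pivot element 9/7.
Divide row 1 by 9/7; eliminate column x_2 from the other rows.
After both pivots, the entry at constraint row 1, column x_1 is 7/9.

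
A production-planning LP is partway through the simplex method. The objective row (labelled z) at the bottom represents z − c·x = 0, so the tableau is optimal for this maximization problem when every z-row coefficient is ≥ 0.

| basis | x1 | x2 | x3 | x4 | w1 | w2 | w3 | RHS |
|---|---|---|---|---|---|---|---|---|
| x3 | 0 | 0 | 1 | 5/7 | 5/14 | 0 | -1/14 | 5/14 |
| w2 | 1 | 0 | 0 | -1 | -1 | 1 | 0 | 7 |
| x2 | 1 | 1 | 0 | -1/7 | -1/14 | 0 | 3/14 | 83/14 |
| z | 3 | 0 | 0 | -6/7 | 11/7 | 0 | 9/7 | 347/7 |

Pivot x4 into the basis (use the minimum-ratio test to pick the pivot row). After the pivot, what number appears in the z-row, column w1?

Ratio test on column x4 — row 1: (5/14)/(5/7) = 1/2; row 2: entry -1 ≤ 0; row 3: entry -1/7 ≤ 0. Minimum is 1/2 at row 1 (x3 leaves); pivot element 5/7.
Divide row 1 by 5/7; eliminate column x4 from the other rows.
z-row update in column w1: 11/7 − (-6/7)·(1/2) = 2.

2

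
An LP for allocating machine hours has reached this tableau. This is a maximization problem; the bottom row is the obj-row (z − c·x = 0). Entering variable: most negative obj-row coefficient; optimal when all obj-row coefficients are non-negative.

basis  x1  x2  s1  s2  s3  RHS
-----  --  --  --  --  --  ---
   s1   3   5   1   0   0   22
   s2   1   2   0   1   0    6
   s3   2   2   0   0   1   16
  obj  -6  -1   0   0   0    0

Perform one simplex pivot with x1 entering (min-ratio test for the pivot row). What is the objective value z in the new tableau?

Ratio test on column x1 — row 1: 22/3 = 22/3; row 2: 6/1 = 6; row 3: 16/2 = 8. Minimum is 6 at row 2 (s2 leaves); pivot element 1.
Pivot on row 2; the obj-row RHS becomes 0 − (-6)·6 = 36.

36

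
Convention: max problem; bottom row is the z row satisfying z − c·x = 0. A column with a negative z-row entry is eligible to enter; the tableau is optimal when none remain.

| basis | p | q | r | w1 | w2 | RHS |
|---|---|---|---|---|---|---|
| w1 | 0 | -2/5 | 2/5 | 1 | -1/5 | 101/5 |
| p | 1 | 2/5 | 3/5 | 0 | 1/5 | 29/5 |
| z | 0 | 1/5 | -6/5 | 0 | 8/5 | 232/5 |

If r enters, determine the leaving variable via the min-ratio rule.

p

Column r entries and ratios — w1: (101/5)/(2/5) = 101/2; p: (29/5)/(3/5) = 29/3.
Smallest ratio is 29/3 in the row of p, so p leaves.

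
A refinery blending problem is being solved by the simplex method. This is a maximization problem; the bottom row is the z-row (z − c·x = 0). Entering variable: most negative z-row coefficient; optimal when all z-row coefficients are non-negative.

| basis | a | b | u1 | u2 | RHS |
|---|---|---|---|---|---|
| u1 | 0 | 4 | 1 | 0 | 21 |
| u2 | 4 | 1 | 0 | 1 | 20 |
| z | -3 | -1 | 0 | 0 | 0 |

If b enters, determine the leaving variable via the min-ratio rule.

u1

Column b entries and ratios — u1: 21/4 = 21/4; u2: 20/1 = 20.
Smallest ratio is 21/4 in the row of u1, so u1 leaves.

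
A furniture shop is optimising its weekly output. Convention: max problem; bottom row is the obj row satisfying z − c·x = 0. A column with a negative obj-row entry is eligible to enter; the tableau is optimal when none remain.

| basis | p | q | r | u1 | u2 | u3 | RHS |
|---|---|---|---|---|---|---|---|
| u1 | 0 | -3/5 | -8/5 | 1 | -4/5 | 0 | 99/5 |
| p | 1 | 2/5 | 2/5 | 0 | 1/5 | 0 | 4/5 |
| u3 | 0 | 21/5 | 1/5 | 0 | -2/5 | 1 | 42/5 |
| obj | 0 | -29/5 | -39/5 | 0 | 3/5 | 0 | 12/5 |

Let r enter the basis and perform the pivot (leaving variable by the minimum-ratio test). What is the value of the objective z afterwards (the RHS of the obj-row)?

18

Ratio test on column r — row 1: entry -8/5 ≤ 0; row 2: (4/5)/(2/5) = 2; row 3: (42/5)/(1/5) = 42. Minimum is 2 at row 2 (p leaves); pivot element 2/5.
Pivot on row 2; the obj-row RHS becomes 12/5 − (-39/5)·2 = 18.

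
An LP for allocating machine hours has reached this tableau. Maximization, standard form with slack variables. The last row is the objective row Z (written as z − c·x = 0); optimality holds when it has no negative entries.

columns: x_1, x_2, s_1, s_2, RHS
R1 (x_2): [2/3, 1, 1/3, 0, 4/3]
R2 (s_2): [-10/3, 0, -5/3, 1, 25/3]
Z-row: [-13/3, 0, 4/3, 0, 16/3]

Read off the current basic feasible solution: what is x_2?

4/3

x_2 is basic (row 1); its value is the RHS of that row, 4/3.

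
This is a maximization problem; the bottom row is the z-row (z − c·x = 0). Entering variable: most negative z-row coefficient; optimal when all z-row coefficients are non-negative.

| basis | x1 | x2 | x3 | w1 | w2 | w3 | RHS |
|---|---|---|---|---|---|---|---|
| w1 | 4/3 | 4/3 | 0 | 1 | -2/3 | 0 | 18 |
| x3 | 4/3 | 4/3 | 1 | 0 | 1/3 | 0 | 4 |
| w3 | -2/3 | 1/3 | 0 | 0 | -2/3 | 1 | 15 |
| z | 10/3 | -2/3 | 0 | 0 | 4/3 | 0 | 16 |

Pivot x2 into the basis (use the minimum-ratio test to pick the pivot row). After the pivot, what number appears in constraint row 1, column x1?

Ratio test on column x2 — row 1: 18/(4/3) = 27/2; row 2: 4/(4/3) = 3; row 3: 15/(1/3) = 45. Minimum is 3 at row 2 (x3 leaves); pivot element 4/3.
Divide row 2 by 4/3; eliminate column x2 from the other rows.
Row 1 update in column x1: 4/3 − (4/3)·1 = 0.

0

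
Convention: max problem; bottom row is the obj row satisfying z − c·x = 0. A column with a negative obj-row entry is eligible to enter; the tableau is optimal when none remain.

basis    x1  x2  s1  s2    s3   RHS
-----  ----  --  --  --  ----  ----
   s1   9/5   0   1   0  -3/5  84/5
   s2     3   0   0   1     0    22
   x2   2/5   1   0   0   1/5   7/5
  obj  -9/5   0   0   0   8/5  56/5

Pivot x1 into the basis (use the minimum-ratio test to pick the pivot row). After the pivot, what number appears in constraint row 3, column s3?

Ratio test on column x1 — row 1: (84/5)/(9/5) = 28/3; row 2: 22/3 = 22/3; row 3: (7/5)/(2/5) = 7/2. Minimum is 7/2 at row 3 (x2 leaves); pivot element 2/5.
Divide row 3 by 2/5; eliminate column x1 from the other rows.
In the new row 3, the s3 entry is the old entry divided by the pivot: (1/5)/(2/5) = 1/2.

1/2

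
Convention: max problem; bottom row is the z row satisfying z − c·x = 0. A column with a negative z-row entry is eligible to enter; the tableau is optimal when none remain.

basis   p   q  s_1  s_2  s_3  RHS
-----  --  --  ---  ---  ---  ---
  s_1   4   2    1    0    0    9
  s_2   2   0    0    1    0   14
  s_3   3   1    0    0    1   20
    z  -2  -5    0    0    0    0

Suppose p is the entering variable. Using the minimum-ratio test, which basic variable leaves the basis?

Column p entries and ratios — s_1: 9/4 = 9/4; s_2: 14/2 = 7; s_3: 20/3 = 20/3.
Smallest ratio is 9/4 in the row of s_1, so s_1 leaves.

s_1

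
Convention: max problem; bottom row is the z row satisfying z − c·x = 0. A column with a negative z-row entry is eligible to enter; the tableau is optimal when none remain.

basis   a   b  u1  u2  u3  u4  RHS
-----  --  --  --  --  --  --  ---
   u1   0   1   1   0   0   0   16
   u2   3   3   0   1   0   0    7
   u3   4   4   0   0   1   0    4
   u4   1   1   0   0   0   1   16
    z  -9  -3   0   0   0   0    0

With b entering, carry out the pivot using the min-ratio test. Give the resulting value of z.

3

Ratio test on column b — row 1: 16/1 = 16; row 2: 7/3 = 7/3; row 3: 4/4 = 1; row 4: 16/1 = 16. Minimum is 1 at row 3 (u3 leaves); pivot element 4.
Pivot on row 3; the z-row RHS becomes 0 − (-3)·1 = 3.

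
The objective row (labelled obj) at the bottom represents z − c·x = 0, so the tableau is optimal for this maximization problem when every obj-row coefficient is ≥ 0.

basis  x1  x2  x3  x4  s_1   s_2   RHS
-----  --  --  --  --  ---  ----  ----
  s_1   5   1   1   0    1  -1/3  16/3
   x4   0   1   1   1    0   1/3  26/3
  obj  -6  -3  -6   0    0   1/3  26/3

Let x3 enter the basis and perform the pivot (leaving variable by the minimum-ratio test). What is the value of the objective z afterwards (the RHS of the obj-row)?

122/3

Ratio test on column x3 — row 1: (16/3)/1 = 16/3; row 2: (26/3)/1 = 26/3. Minimum is 16/3 at row 1 (s_1 leaves); pivot element 1.
Pivot on row 1; the obj-row RHS becomes 26/3 − (-6)·(16/3) = 122/3.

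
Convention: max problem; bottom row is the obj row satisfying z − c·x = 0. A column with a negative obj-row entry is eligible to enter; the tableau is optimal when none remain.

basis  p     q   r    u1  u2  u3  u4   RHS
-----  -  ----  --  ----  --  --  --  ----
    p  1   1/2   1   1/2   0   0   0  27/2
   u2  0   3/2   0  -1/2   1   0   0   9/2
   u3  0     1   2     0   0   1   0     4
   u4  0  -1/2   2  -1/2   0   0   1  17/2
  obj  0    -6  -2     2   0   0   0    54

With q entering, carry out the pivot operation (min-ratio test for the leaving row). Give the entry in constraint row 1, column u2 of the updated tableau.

Ratio test on column q — row 1: (27/2)/(1/2) = 27; row 2: (9/2)/(3/2) = 3; row 3: 4/1 = 4; row 4: entry -1/2 ≤ 0. Minimum is 3 at row 2 (u2 leaves); pivot element 3/2.
Divide row 2 by 3/2; eliminate column q from the other rows.
Row 1 update in column u2: 0 − (1/2)·(2/3) = -1/3.

-1/3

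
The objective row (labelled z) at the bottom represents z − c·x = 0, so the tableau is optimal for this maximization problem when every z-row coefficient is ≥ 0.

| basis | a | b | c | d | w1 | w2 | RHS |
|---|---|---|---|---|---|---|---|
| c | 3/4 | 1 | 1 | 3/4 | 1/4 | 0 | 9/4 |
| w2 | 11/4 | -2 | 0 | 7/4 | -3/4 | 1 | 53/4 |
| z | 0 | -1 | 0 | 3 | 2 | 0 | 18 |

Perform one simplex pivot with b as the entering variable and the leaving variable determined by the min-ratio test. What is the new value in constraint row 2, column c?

Ratio test on column b — row 1: (9/4)/1 = 9/4; row 2: entry -2 ≤ 0. Minimum is 9/4 at row 1 (c leaves); pivot element 1.
Divide row 1 by 1; eliminate column b from the other rows.
Row 2 update in column c: 0 − (-2)·1 = 2.

2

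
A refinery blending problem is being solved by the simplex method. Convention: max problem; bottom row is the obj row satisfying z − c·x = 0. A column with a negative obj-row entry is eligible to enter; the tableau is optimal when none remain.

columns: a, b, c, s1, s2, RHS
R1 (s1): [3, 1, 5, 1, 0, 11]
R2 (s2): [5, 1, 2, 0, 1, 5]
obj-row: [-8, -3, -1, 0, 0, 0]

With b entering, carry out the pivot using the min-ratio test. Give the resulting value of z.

Ratio test on column b — row 1: 11/1 = 11; row 2: 5/1 = 5. Minimum is 5 at row 2 (s2 leaves); pivot element 1.
Pivot on row 2; the obj-row RHS becomes 0 − (-3)·5 = 15.

15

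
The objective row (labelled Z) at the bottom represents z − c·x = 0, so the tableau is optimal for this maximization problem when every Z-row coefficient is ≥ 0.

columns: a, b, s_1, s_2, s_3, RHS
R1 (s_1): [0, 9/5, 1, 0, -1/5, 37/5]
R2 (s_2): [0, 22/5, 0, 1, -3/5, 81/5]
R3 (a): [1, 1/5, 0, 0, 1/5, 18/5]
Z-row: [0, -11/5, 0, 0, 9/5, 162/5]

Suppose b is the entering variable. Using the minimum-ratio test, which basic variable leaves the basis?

s_2

Column b entries and ratios — s_1: (37/5)/(9/5) = 37/9; s_2: (81/5)/(22/5) = 81/22; a: (18/5)/(1/5) = 18.
Smallest ratio is 81/22 in the row of s_2, so s_2 leaves.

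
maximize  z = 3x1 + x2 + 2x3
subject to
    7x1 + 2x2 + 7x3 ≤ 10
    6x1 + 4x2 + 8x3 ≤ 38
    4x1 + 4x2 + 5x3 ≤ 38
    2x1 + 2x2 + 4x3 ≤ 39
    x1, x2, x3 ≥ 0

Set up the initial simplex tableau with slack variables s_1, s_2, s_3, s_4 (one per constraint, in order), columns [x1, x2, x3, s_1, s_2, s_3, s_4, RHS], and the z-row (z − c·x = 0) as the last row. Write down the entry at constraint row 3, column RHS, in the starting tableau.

The RHS of constraint 3 is b_3 = 38.

38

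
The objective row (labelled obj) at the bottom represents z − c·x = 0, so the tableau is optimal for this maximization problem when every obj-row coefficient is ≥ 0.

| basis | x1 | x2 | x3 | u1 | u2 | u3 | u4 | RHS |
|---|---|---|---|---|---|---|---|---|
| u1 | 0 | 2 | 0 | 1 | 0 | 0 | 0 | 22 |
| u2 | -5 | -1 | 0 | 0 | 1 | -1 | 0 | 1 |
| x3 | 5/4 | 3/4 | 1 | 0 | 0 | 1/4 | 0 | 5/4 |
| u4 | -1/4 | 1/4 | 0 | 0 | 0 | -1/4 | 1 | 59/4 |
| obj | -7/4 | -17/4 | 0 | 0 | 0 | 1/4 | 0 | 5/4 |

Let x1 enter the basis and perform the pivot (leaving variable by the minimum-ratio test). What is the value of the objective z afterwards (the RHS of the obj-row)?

Ratio test on column x1 — row 1: entry 0 ≤ 0; row 2: entry -5 ≤ 0; row 3: (5/4)/(5/4) = 1; row 4: entry -1/4 ≤ 0. Minimum is 1 at row 3 (x3 leaves); pivot element 5/4.
Pivot on row 3; the obj-row RHS becomes 5/4 − (-7/4)·1 = 3.

3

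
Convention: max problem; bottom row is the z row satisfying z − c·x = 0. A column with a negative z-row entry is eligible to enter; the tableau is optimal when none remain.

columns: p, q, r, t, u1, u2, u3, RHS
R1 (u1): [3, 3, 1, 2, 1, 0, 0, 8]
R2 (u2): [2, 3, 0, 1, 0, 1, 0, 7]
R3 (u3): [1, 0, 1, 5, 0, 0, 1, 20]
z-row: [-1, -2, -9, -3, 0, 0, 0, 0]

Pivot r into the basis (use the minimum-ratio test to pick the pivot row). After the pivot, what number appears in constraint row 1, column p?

3

Ratio test on column r — row 1: 8/1 = 8; row 2: entry 0 ≤ 0; row 3: 20/1 = 20. Minimum is 8 at row 1 (u1 leaves); pivot element 1.
Divide row 1 by 1; eliminate column r from the other rows.
In the new row 1, the p entry is the old entry divided by the pivot: 3/1 = 3.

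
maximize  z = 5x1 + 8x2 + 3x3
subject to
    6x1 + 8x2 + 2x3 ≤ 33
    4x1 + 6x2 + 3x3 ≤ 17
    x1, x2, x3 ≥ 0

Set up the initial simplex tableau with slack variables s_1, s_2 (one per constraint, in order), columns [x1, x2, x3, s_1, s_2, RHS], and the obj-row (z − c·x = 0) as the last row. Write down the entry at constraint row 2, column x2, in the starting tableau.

Constraint 2 has coefficient 6 on x2.

6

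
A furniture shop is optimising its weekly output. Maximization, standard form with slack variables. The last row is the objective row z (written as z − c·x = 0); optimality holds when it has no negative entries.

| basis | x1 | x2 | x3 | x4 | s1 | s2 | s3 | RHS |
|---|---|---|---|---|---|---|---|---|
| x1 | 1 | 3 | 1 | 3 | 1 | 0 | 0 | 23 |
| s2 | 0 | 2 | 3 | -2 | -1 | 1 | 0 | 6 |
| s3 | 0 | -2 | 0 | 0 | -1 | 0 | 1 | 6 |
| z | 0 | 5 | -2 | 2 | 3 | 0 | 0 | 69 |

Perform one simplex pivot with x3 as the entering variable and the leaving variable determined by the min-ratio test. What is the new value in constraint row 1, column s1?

4/3

Ratio test on column x3 — row 1: 23/1 = 23; row 2: 6/3 = 2; row 3: entry 0 ≤ 0. Minimum is 2 at row 2 (s2 leaves); pivot element 3.
Divide row 2 by 3; eliminate column x3 from the other rows.
Row 1 update in column s1: 1 − 1·(-1/3) = 4/3.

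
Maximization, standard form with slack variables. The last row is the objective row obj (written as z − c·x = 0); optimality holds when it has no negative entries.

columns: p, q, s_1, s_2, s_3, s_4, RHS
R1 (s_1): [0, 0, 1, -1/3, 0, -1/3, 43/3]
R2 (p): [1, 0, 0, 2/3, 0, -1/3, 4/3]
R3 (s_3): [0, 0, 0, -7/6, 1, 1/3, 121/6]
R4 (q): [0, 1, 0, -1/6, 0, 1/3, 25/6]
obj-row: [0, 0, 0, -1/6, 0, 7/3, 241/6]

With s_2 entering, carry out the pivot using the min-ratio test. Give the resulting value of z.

81/2

Ratio test on column s_2 — row 1: entry -1/3 ≤ 0; row 2: (4/3)/(2/3) = 2; row 3: entry -7/6 ≤ 0; row 4: entry -1/6 ≤ 0. Minimum is 2 at row 2 (p leaves); pivot element 2/3.
Pivot on row 2; the obj-row RHS becomes 241/6 − (-1/6)·2 = 81/2.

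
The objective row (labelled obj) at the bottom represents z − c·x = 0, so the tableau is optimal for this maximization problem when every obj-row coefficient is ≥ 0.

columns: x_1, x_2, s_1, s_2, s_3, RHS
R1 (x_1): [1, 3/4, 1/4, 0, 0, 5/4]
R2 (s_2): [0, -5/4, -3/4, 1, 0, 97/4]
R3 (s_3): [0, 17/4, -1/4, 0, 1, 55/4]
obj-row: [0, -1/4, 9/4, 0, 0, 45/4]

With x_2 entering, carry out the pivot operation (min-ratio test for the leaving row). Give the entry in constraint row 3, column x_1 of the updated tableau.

-17/3

Ratio test on column x_2 — row 1: (5/4)/(3/4) = 5/3; row 2: entry -5/4 ≤ 0; row 3: (55/4)/(17/4) = 55/17. Minimum is 5/3 at row 1 (x_1 leaves); pivot element 3/4.
Divide row 1 by 3/4; eliminate column x_2 from the other rows.
Row 3 update in column x_1: 0 − (17/4)·(4/3) = -17/3.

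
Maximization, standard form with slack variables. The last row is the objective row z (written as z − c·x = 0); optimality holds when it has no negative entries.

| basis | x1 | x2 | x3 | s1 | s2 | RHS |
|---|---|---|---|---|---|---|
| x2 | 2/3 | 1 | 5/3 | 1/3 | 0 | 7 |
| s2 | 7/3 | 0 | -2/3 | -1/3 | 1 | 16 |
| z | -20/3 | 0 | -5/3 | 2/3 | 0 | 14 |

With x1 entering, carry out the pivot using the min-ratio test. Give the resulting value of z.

418/7

Ratio test on column x1 — row 1: 7/(2/3) = 21/2; row 2: 16/(7/3) = 48/7. Minimum is 48/7 at row 2 (s2 leaves); pivot element 7/3.
Pivot on row 2; the z-row RHS becomes 14 − (-20/3)·(48/7) = 418/7.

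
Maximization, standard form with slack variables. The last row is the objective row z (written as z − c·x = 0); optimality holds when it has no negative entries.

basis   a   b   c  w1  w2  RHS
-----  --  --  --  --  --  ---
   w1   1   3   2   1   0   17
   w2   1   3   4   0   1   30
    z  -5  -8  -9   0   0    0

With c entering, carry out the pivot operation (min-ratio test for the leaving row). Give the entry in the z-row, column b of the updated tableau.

-5/4

Ratio test on column c — row 1: 17/2 = 17/2; row 2: 30/4 = 15/2. Minimum is 15/2 at row 2 (w2 leaves); pivot element 4.
Divide row 2 by 4; eliminate column c from the other rows.
z-row update in column b: -8 − (-9)·(3/4) = -5/4.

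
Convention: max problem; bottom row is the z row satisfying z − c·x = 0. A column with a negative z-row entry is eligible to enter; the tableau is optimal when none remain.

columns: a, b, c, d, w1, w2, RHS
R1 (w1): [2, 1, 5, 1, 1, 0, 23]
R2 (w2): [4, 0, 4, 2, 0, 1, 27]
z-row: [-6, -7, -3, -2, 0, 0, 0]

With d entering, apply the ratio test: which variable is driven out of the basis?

Column d entries and ratios — w1: 23/1 = 23; w2: 27/2 = 27/2.
Smallest ratio is 27/2 in the row of w2, so w2 leaves.

w2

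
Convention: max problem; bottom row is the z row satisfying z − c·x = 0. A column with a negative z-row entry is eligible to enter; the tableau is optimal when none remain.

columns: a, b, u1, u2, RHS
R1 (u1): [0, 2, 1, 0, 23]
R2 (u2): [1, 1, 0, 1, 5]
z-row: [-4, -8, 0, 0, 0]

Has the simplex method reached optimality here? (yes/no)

The z-row has a negative entry -8 in column b, so it is not optimal.

no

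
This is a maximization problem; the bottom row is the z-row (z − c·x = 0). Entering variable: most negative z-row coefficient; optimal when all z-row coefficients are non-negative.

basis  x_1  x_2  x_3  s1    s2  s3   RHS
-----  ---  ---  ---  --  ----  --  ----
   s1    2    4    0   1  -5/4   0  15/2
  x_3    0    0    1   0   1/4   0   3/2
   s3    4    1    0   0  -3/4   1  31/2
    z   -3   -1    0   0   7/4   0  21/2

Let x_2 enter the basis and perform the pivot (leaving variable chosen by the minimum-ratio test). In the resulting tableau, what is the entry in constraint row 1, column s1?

Ratio test on column x_2 — row 1: (15/2)/4 = 15/8; row 2: entry 0 ≤ 0; row 3: (31/2)/1 = 31/2. Minimum is 15/8 at row 1 (s1 leaves); pivot element 4.
Divide row 1 by 4; eliminate column x_2 from the other rows.
In the new row 1, the s1 entry is the old entry divided by the pivot: 1/4 = 1/4.

1/4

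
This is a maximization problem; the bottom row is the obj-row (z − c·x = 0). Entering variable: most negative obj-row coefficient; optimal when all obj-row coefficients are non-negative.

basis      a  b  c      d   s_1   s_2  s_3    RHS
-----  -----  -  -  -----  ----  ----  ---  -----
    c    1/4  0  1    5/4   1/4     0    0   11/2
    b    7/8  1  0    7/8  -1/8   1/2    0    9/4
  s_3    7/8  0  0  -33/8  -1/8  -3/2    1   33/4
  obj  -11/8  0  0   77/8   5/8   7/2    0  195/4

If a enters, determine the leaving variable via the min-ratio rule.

b

Column a entries and ratios — c: (11/2)/(1/4) = 22; b: (9/4)/(7/8) = 18/7; s_3: (33/4)/(7/8) = 66/7.
Smallest ratio is 18/7 in the row of b, so b leaves.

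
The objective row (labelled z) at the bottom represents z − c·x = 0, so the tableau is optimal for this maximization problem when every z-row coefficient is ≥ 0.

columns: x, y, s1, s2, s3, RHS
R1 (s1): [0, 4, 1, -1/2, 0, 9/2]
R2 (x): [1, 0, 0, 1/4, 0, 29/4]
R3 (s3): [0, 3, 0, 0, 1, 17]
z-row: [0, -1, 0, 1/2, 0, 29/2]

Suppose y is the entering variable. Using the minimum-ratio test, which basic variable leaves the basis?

Column y entries and ratios — s1: (9/2)/4 = 9/8; x: 0 ≤ 0, skip; s3: 17/3 = 17/3.
Smallest ratio is 9/8 in the row of s1, so s1 leaves.

s1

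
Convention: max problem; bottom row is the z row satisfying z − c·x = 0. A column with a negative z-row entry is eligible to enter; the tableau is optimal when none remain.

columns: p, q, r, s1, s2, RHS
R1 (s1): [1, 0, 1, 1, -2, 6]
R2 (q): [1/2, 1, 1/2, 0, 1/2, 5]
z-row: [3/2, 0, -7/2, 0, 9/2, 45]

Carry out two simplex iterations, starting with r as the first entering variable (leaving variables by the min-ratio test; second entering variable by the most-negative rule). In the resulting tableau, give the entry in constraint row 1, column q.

Ratio test on column r — row 1: 6/1 = 6; row 2: 5/(1/2) = 10. Minimum is 6 at row 1 (s1 leaves); pivot element 1.
Divide row 1 by 1; eliminate column r from the other rows.
Second iteration: most negative z-row entry is -5/2 in column s2, so s2 enters.
Ratio test on column s2 — row 1: entry -2 ≤ 0; row 2: 2/(3/2) = 4/3. Minimum is 4/3 at row 2 (q leaves); pivot element 3/2.
Divide row 2 by 3/2; eliminate column s2 from the other rows.
After both pivots, the entry at constraint row 1, column q is 4/3.

4/3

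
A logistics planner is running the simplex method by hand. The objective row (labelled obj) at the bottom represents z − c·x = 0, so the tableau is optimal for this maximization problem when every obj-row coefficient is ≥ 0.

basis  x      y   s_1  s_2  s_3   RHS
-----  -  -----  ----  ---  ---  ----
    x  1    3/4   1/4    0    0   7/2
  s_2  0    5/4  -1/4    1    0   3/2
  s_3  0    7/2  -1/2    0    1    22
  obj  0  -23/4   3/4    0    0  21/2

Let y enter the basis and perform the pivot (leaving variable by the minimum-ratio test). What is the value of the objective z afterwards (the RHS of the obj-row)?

87/5

Ratio test on column y — row 1: (7/2)/(3/4) = 14/3; row 2: (3/2)/(5/4) = 6/5; row 3: 22/(7/2) = 44/7. Minimum is 6/5 at row 2 (s_2 leaves); pivot element 5/4.
Pivot on row 2; the obj-row RHS becomes 21/2 − (-23/4)·(6/5) = 87/5.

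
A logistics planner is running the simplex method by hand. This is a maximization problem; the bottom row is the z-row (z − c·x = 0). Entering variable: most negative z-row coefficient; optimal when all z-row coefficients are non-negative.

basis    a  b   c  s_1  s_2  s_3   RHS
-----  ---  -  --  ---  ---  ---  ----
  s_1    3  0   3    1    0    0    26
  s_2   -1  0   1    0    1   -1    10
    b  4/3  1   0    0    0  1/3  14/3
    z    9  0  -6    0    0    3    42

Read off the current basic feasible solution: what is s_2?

s_2 is basic (row 2); its value is the RHS of that row, 10.

10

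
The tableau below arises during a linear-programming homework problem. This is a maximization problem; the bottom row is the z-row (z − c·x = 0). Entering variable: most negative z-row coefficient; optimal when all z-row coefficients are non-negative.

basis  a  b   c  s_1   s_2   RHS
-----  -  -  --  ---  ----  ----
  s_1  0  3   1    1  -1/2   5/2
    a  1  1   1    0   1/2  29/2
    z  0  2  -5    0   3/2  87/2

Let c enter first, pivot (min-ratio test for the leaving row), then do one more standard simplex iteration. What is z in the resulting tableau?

68

Ratio test on column c — row 1: (5/2)/1 = 5/2; row 2: (29/2)/1 = 29/2. Minimum is 5/2 at row 1 (s_1 leaves); pivot element 1.
Pivot on row 1; the z-row RHS becomes 87/2 − (-5)·(5/2) = 56.
Next entering variable (most negative z-row entry -1): s_2.
Ratio test on column s_2 — row 1: entry -1/2 ≤ 0; row 2: 12/1 = 12. Minimum is 12 at row 2 (a leaves); pivot element 1.
After the second pivot the z-row RHS is 56 − (-1)·12 = 68.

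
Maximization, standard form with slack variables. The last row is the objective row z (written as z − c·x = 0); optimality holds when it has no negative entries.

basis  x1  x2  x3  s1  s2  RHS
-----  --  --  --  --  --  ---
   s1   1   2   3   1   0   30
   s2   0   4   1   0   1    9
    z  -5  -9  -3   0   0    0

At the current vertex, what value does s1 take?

30

s1 is basic (row 1); its value is the RHS of that row, 30.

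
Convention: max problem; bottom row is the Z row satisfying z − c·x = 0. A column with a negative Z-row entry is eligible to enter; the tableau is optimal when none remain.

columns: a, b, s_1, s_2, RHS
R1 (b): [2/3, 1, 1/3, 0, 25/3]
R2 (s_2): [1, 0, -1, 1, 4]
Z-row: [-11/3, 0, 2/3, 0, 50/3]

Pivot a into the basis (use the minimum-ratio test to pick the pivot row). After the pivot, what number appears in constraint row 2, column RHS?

Ratio test on column a — row 1: (25/3)/(2/3) = 25/2; row 2: 4/1 = 4. Minimum is 4 at row 2 (s_2 leaves); pivot element 1.
Divide row 2 by 1; eliminate column a from the other rows.
In the new row 2, the RHS entry is the old entry divided by the pivot: 4/1 = 4.

4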